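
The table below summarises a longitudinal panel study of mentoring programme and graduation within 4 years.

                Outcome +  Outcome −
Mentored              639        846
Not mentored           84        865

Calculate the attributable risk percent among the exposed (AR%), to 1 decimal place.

Cells: a = 639, b = 846, c = 84, d = 865.
Risk in exposed = 639/1485 = 0.43030; risk in unexposed = 84/949 = 0.08851.
RR = 0.43030/0.08851 = 4.86140
AR% = (RR − 1)/RR × 100 = (4.86140 − 1)/4.86140 × 100 = 79.4298%

79.4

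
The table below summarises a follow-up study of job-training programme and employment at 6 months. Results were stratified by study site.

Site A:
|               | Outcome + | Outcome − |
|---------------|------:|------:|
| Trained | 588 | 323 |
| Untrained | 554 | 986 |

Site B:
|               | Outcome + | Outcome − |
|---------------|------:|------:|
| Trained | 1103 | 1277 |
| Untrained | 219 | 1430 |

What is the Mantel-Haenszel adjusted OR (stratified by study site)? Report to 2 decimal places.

4.41

OR_MH = Σ(aᵢdᵢ/nᵢ) / Σ(bᵢcᵢ/nᵢ), where nᵢ is the stratum total.
Stratum 1 (Site A): n = 2451; a·d/n = 588·986/2451 = 236.5435; b·c/n = 323·554/2451 = 73.0078
Stratum 2 (Site B): n = 4029; a·d/n = 1103·1430/4029 = 391.4842; b·c/n = 1277·219/4029 = 69.4125
OR_MH = (236.5435 + 391.4842) / (73.0078 + 69.4125) = 628.0277 / 142.4203 = 4.40968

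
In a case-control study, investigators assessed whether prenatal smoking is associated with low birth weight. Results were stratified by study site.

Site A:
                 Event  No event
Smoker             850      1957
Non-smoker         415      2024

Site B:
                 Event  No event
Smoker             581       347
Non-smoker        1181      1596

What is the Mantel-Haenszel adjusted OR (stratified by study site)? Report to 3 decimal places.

2.178

OR_MH = Σ(aᵢdᵢ/nᵢ) / Σ(bᵢcᵢ/nᵢ), where nᵢ is the stratum total.
Stratum 1 (Site A): n = 5246; a·d/n = 850·2024/5246 = 327.9451; b·c/n = 1957·415/5246 = 154.8141
Stratum 2 (Site B): n = 3705; a·d/n = 581·1596/3705 = 250.2769; b·c/n = 347·1181/3705 = 110.6092
OR_MH = (327.9451 + 250.2769) / (154.8141 + 110.6092) = 578.2220 / 265.4233 = 2.17849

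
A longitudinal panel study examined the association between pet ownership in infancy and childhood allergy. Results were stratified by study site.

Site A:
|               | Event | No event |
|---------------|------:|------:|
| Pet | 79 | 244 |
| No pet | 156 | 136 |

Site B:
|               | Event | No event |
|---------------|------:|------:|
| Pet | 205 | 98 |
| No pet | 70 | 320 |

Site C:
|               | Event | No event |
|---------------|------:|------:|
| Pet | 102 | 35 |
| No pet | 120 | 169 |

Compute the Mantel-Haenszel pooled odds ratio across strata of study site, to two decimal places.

OR_MH = Σ(aᵢdᵢ/nᵢ) / Σ(bᵢcᵢ/nᵢ), where nᵢ is the stratum total.
Stratum 1 (Site A): n = 615; a·d/n = 79·136/615 = 17.4699; b·c/n = 244·156/615 = 61.8927
Stratum 2 (Site B): n = 693; a·d/n = 205·320/693 = 94.6609; b·c/n = 98·70/693 = 9.8990
Stratum 3 (Site C): n = 426; a·d/n = 102·169/426 = 40.4648; b·c/n = 35·120/426 = 9.8592
OR_MH = (17.4699 + 94.6609 + 40.4648) / (61.8927 + 9.8990 + 9.8592) = 152.5956 / 81.6508 = 1.86888

1.87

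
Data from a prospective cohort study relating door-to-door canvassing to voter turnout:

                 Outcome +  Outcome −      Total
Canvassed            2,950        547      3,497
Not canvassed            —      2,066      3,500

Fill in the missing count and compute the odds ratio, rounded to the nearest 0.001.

The missing cell is in the unexposed row: 3500 − 2066 = 1434.
So a = 2950, b = 547, c = 1434, d = 2066.
OR = (a·d)/(b·c) = (2950 × 2066) / (547 × 1434) = 6094700 / 784398 = 7.76991

7.770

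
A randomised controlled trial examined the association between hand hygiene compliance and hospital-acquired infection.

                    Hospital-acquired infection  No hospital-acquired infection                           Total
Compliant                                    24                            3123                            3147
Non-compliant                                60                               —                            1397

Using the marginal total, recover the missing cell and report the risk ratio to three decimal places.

The missing cell is in the unexposed row: 1397 − 60 = 1337.
So a = 24, b = 3123, c = 60, d = 1337.
RR = [a/(a+b)] / [c/(c+d)] = (24/3147) / (60/1397) = 0.00763/0.04295 = 0.17757

0.178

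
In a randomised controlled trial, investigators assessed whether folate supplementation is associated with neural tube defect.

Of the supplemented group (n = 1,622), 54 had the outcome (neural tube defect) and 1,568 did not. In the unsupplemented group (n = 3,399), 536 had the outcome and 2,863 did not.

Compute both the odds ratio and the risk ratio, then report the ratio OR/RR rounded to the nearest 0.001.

0.871

From the description: a = 54, b = 1568, c = 536, d = 2863.
OR = (54·2863)/(1568·536) = 154602/840448 = 0.18395
Risk in exposed = 54/1622 = 0.03329; risk in unexposed = 536/3399 = 0.15769; RR = 0.21112
OR/RR = 0.18395 / 0.21112 = 0.87131
The outcome is not rare, so the OR lies further from 1 than the RR.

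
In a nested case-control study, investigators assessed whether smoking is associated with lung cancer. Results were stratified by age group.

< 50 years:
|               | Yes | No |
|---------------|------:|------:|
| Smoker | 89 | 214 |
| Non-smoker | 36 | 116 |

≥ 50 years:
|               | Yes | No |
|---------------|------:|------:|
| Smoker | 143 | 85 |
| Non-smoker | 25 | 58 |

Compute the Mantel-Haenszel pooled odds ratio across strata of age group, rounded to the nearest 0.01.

2.08

OR_MH = Σ(aᵢdᵢ/nᵢ) / Σ(bᵢcᵢ/nᵢ), where nᵢ is the stratum total.
Stratum 1 (< 50 years): n = 455; a·d/n = 89·116/455 = 22.6901; b·c/n = 214·36/455 = 16.9319
Stratum 2 (≥ 50 years): n = 311; a·d/n = 143·58/311 = 26.6688; b·c/n = 85·25/311 = 6.8328
OR_MH = (22.6901 + 26.6688) / (16.9319 + 6.8328) = 49.3589 / 23.7647 = 2.07699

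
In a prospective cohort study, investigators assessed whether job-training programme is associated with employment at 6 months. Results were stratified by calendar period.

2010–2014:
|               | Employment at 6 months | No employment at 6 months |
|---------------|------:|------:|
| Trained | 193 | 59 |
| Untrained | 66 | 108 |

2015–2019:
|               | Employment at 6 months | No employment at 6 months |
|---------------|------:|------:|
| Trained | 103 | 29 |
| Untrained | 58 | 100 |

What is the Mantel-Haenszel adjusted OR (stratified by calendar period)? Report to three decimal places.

OR_MH = Σ(aᵢdᵢ/nᵢ) / Σ(bᵢcᵢ/nᵢ), where nᵢ is the stratum total.
Stratum 1 (2010–2014): n = 426; a·d/n = 193·108/426 = 48.9296; b·c/n = 59·66/426 = 9.1408
Stratum 2 (2015–2019): n = 290; a·d/n = 103·100/290 = 35.5172; b·c/n = 29·58/290 = 5.8000
OR_MH = (48.9296 + 35.5172) / (9.1408 + 5.8000) = 84.4468 / 14.9408 = 5.65208

5.652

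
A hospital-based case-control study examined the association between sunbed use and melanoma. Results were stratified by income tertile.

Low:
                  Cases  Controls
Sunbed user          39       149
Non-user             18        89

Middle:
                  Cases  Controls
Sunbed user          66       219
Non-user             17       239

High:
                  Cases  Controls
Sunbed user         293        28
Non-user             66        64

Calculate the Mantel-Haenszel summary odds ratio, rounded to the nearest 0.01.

OR_MH = Σ(aᵢdᵢ/nᵢ) / Σ(bᵢcᵢ/nᵢ), where nᵢ is the stratum total.
Stratum 1 (Low): n = 295; a·d/n = 39·89/295 = 11.7661; b·c/n = 149·18/295 = 9.0915
Stratum 2 (Middle): n = 541; a·d/n = 66·239/541 = 29.1571; b·c/n = 219·17/541 = 6.8817
Stratum 3 (High): n = 451; a·d/n = 293·64/451 = 41.5787; b·c/n = 28·66/451 = 4.0976
OR_MH = (11.7661 + 29.1571 + 41.5787) / (9.0915 + 6.8817 + 4.0976) = 82.5019 / 20.0708 = 4.11055

4.11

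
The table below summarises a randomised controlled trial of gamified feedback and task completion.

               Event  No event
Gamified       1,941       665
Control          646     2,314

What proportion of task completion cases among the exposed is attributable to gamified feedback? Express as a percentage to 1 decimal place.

Cells: a = 1941, b = 665, c = 646, d = 2314.
Risk in exposed = 1941/2606 = 0.74482; risk in unexposed = 646/2960 = 0.21824.
RR = 0.74482/0.21824 = 3.41280
AR% = (RR − 1)/RR × 100 = (3.41280 − 1)/3.41280 × 100 = 70.6985%

70.7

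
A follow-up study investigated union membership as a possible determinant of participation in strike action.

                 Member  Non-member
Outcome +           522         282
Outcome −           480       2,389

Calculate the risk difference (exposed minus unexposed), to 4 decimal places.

0.4154

Reading the table with exposure as columns: a = 522 (Member, case), b = 480 (Member, non-case), c = 282 (Non-member, case), d = 2389.
Risk in exposed = 522/1002 = 0.520958; risk in unexposed = 282/2671 = 0.105578.
Risk difference = 0.520958 − 0.105578 = 0.415380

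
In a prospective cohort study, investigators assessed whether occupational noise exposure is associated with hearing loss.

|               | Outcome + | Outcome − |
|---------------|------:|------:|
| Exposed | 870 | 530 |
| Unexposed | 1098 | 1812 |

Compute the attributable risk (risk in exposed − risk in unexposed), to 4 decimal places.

0.2441

Cells: a = 870, b = 530, c = 1098, d = 1812.
Risk in exposed = 870/1400 = 0.621429; risk in unexposed = 1098/2910 = 0.377320.
Risk difference = 0.621429 − 0.377320 = 0.244109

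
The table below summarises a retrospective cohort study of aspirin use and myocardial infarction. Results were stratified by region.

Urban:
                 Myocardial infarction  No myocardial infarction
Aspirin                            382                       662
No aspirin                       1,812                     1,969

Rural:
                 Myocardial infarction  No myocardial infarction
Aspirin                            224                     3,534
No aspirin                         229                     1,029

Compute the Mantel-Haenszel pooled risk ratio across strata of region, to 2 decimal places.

0.63

RR_MH = Σ(aᵢ·n₀ᵢ/nᵢ) / Σ(cᵢ·n₁ᵢ/nᵢ), with n₁ᵢ = aᵢ+bᵢ (exposed), n₀ᵢ = cᵢ+dᵢ (unexposed), nᵢ = n₁ᵢ+n₀ᵢ.
Stratum 1 (Urban): n₁ = 1044, n₀ = 3781, n = 4825; a·n₀/n = 382·3781/4825 = 299.3455; c·n₁/n = 1812·1044/4825 = 392.0680
Stratum 2 (Rural): n₁ = 3758, n₀ = 1258, n = 5016; a·n₀/n = 224·1258/5016 = 56.1786; c·n₁/n = 229·3758/5016 = 171.5674
RR_MH = (299.3455 + 56.1786) / (392.0680 + 171.5674) = 355.5241 / 563.6354 = 0.63077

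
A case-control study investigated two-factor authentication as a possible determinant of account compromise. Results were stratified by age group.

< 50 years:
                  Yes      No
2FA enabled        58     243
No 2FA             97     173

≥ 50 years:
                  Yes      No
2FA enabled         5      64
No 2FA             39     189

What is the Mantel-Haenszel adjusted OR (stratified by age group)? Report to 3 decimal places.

OR_MH = Σ(aᵢdᵢ/nᵢ) / Σ(bᵢcᵢ/nᵢ), where nᵢ is the stratum total.
Stratum 1 (< 50 years): n = 571; a·d/n = 58·173/571 = 17.5727; b·c/n = 243·97/571 = 41.2802
Stratum 2 (≥ 50 years): n = 297; a·d/n = 5·189/297 = 3.1818; b·c/n = 64·39/297 = 8.4040
OR_MH = (17.5727 + 3.1818) / (41.2802 + 8.4040) = 20.7545 / 49.6843 = 0.41773

0.418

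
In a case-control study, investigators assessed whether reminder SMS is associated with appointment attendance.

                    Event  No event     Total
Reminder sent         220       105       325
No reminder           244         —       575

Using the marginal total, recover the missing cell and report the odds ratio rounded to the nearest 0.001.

The missing cell is in the unexposed row: 575 − 244 = 331.
So a = 220, b = 105, c = 244, d = 331.
OR = (a·d)/(b·c) = (220 × 331) / (105 × 244) = 72820 / 25620 = 2.84231

2.842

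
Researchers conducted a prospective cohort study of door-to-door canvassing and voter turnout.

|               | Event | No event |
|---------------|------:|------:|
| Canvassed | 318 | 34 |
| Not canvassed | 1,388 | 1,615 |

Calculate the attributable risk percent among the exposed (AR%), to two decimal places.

Cells: a = 318, b = 34, c = 1388, d = 1615.
Risk in exposed = 318/352 = 0.90341; risk in unexposed = 1388/3003 = 0.46220.
RR = 0.90341/0.46220 = 1.95457
AR% = (RR − 1)/RR × 100 = (1.95457 − 1)/1.95457 × 100 = 48.8377%

48.84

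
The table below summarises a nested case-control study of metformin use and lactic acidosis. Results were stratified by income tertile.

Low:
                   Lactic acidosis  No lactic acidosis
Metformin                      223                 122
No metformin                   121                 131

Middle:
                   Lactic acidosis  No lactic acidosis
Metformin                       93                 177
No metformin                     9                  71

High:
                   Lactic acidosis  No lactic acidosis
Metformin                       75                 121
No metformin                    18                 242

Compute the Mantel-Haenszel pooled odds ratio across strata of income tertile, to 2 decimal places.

OR_MH = Σ(aᵢdᵢ/nᵢ) / Σ(bᵢcᵢ/nᵢ), where nᵢ is the stratum total.
Stratum 1 (Low): n = 597; a·d/n = 223·131/597 = 48.9330; b·c/n = 122·121/597 = 24.7270
Stratum 2 (Middle): n = 350; a·d/n = 93·71/350 = 18.8657; b·c/n = 177·9/350 = 4.5514
Stratum 3 (High): n = 456; a·d/n = 75·242/456 = 39.8026; b·c/n = 121·18/456 = 4.7763
OR_MH = (48.9330 + 18.8657 + 39.8026) / (24.7270 + 4.5514 + 4.7763) = 107.6013 / 34.0547 = 3.15966

3.16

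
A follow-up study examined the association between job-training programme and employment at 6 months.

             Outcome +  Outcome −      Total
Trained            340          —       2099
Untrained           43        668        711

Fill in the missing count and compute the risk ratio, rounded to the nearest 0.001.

2.678

The missing cell is in the exposed row: 2099 − 340 = 1759.
So a = 340, b = 1759, c = 43, d = 668.
RR = [a/(a+b)] / [c/(c+d)] = (340/2099) / (43/711) = 0.16198/0.06048 = 2.67835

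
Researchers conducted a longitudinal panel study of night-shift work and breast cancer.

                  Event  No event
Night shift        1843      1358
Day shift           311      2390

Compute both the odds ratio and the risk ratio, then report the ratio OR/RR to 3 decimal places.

Cells: a = 1843, b = 1358, c = 311, d = 2390.
OR = (1843·2390)/(1358·311) = 4404770/422338 = 10.42949
Risk in exposed = 1843/3201 = 0.57576; risk in unexposed = 311/2701 = 0.11514; RR = 5.00039
OR/RR = 10.42949 / 5.00039 = 2.08574
The outcome is not rare, so the OR lies further from 1 than the RR.

2.086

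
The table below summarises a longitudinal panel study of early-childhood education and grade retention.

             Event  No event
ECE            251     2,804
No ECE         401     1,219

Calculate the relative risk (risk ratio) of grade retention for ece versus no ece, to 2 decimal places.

Cells: a = 251, b = 2804, c = 401, d = 1219.
Risk in exposed = 251/3055 = 0.08216; risk in unexposed = 401/1620 = 0.24753.
RR = 0.08216 / 0.24753 = 0.33192
The risk is 67% lower among the exposed than among the unexposed.

0.33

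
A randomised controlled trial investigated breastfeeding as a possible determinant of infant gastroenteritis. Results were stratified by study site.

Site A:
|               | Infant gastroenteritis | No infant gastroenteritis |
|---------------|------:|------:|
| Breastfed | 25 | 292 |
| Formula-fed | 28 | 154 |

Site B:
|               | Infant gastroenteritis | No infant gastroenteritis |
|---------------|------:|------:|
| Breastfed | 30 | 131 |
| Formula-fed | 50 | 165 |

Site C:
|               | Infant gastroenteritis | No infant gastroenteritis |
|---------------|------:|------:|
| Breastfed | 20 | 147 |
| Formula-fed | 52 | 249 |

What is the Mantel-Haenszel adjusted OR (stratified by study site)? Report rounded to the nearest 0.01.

OR_MH = Σ(aᵢdᵢ/nᵢ) / Σ(bᵢcᵢ/nᵢ), where nᵢ is the stratum total.
Stratum 1 (Site A): n = 499; a·d/n = 25·154/499 = 7.7154; b·c/n = 292·28/499 = 16.3848
Stratum 2 (Site B): n = 376; a·d/n = 30·165/376 = 13.1649; b·c/n = 131·50/376 = 17.4202
Stratum 3 (Site C): n = 468; a·d/n = 20·249/468 = 10.6410; b·c/n = 147·52/468 = 16.3333
OR_MH = (7.7154 + 13.1649 + 10.6410) / (16.3848 + 17.4202 + 16.3333) = 31.5214 / 50.1383 = 0.62869

0.63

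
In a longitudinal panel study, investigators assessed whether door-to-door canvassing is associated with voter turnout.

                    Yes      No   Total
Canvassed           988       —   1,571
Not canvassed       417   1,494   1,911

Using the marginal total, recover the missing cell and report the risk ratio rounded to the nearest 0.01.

2.88

The missing cell is in the exposed row: 1571 − 988 = 583.
So a = 988, b = 583, c = 417, d = 1494.
RR = [a/(a+b)] / [c/(c+d)] = (988/1571) / (417/1911) = 0.62890/0.21821 = 2.88208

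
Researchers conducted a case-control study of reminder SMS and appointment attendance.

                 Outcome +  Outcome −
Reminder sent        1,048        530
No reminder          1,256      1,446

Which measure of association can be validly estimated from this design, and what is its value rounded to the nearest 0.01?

Cells: a = 1048, b = 530, c = 1256, d = 1446.
This is a case-control study: participants were sampled on outcome status, so risks in the source population cannot be estimated directly — relative risk is not valid here. The odds ratio is the appropriate measure.
OR = (a·d)/(b·c) = (1048 × 1446) / (530 × 1256) = 1515408 / 665680 = 2.27648

2.28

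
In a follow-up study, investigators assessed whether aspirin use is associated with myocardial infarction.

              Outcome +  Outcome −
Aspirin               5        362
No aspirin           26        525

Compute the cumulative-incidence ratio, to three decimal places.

Cells: a = 5, b = 362, c = 26, d = 525.
Risk in exposed = 5/367 = 0.01362; risk in unexposed = 26/551 = 0.04719.
RR = 0.01362 / 0.04719 = 0.28872
The risk is 71% lower among the exposed than among the unexposed.

0.289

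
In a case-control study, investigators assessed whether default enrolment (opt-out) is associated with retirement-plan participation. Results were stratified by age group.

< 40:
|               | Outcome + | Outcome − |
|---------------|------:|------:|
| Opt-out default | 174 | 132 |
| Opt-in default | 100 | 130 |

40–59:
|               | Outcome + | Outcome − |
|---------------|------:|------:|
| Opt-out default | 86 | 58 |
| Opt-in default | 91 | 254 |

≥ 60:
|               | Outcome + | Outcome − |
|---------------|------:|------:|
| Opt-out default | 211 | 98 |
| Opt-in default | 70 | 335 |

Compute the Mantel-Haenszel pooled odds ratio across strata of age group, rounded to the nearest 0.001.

4.128

OR_MH = Σ(aᵢdᵢ/nᵢ) / Σ(bᵢcᵢ/nᵢ), where nᵢ is the stratum total.
Stratum 1 (< 40): n = 536; a·d/n = 174·130/536 = 42.2015; b·c/n = 132·100/536 = 24.6269
Stratum 2 (40–59): n = 489; a·d/n = 86·254/489 = 44.6708; b·c/n = 58·91/489 = 10.7935
Stratum 3 (≥ 60): n = 714; a·d/n = 211·335/714 = 98.9986; b·c/n = 98·70/714 = 9.6078
OR_MH = (42.2015 + 44.6708 + 98.9986) / (24.6269 + 10.7935 + 9.6078) = 185.8708 / 45.0282 = 4.12788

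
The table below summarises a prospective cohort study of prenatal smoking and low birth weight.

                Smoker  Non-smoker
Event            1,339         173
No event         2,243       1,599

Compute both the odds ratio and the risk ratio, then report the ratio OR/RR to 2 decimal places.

Reading the table with exposure as columns: a = 1339 (Smoker, case), b = 2243 (Smoker, non-case), c = 173 (Non-smoker, case), d = 1599.
OR = (1339·1599)/(2243·173) = 2141061/388039 = 5.51764
Risk in exposed = 1339/3582 = 0.37381; risk in unexposed = 173/1772 = 0.09763; RR = 3.82889
OR/RR = 5.51764 / 3.82889 = 1.44106
The outcome is not rare, so the OR lies further from 1 than the RR.

1.44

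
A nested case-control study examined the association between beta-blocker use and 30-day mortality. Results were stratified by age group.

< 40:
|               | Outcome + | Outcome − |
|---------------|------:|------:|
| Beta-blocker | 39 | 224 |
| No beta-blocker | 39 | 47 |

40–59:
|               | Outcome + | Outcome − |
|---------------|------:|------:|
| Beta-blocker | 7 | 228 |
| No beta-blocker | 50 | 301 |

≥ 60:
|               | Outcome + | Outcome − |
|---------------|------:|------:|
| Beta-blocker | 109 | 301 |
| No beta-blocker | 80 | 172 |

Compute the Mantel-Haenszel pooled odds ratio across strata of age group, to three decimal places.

0.460

OR_MH = Σ(aᵢdᵢ/nᵢ) / Σ(bᵢcᵢ/nᵢ), where nᵢ is the stratum total.
Stratum 1 (< 40): n = 349; a·d/n = 39·47/349 = 5.2521; b·c/n = 224·39/349 = 25.0315
Stratum 2 (40–59): n = 586; a·d/n = 7·301/586 = 3.5956; b·c/n = 228·50/586 = 19.4539
Stratum 3 (≥ 60): n = 662; a·d/n = 109·172/662 = 28.3202; b·c/n = 301·80/662 = 36.3746
OR_MH = (5.2521 + 3.5956 + 28.3202) / (25.0315 + 19.4539 + 36.3746) = 37.1680 / 80.8601 = 0.45966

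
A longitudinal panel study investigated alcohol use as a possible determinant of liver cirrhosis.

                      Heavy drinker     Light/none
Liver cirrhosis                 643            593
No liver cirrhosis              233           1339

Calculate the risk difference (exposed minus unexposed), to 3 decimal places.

Reading the table with exposure as columns: a = 643 (Heavy drinker, case), b = 233 (Heavy drinker, non-case), c = 593 (Light/none, case), d = 1339.
Risk in exposed = 643/876 = 0.734018; risk in unexposed = 593/1932 = 0.306936.
Risk difference = 0.734018 − 0.306936 = 0.427082

0.427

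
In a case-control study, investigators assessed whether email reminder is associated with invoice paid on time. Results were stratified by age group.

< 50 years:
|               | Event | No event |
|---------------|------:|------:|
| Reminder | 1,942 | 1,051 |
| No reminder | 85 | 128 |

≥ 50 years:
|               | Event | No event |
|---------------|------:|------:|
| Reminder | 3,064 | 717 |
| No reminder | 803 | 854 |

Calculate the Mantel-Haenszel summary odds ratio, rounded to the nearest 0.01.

OR_MH = Σ(aᵢdᵢ/nᵢ) / Σ(bᵢcᵢ/nᵢ), where nᵢ is the stratum total.
Stratum 1 (< 50 years): n = 3206; a·d/n = 1942·128/3206 = 77.5346; b·c/n = 1051·85/3206 = 27.8649
Stratum 2 (≥ 50 years): n = 5438; a·d/n = 3064·854/5438 = 481.1798; b·c/n = 717·803/5438 = 105.8755
OR_MH = (77.5346 + 481.1798) / (27.8649 + 105.8755) = 558.7145 / 133.7404 = 4.17760

4.18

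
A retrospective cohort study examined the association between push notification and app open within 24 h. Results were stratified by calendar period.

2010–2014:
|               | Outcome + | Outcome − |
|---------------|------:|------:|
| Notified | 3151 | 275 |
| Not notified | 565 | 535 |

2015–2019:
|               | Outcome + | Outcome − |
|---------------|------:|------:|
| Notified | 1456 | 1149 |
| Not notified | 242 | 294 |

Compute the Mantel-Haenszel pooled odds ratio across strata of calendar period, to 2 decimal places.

OR_MH = Σ(aᵢdᵢ/nᵢ) / Σ(bᵢcᵢ/nᵢ), where nᵢ is the stratum total.
Stratum 1 (2010–2014): n = 4526; a·d/n = 3151·535/4526 = 372.4669; b·c/n = 275·565/4526 = 34.3294
Stratum 2 (2015–2019): n = 3141; a·d/n = 1456·294/3141 = 136.2827; b·c/n = 1149·242/3141 = 88.5253
OR_MH = (372.4669 + 136.2827) / (34.3294 + 88.5253) = 508.7496 / 122.8547 = 4.14107

4.14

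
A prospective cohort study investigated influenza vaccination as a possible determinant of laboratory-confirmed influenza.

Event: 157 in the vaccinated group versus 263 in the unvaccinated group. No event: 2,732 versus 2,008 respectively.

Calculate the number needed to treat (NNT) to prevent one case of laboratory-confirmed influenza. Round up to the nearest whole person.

Risk in treated group = 157/2889 = 0.05434; risk in control = 263/2271 = 0.11581.
Absolute risk reduction = 0.11581 − 0.05434 = 0.06146
NNT = 1 / ARR = 1 / 0.06146 = 16.270 → round up → 17

17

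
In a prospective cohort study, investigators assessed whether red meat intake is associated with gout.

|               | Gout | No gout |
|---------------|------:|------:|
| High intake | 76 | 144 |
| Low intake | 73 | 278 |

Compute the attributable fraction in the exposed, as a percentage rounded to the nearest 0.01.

Cells: a = 76, b = 144, c = 73, d = 278.
Risk in exposed = 76/220 = 0.34545; risk in unexposed = 73/351 = 0.20798.
RR = 0.34545/0.20798 = 1.66102
AR% = (RR − 1)/RR × 100 = (1.66102 − 1)/1.66102 × 100 = 39.7961%

39.80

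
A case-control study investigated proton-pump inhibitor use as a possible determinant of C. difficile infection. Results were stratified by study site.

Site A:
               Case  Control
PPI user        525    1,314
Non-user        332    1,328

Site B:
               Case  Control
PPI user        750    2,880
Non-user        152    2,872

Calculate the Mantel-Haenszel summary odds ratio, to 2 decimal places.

OR_MH = Σ(aᵢdᵢ/nᵢ) / Σ(bᵢcᵢ/nᵢ), where nᵢ is the stratum total.
Stratum 1 (Site A): n = 3499; a·d/n = 525·1328/3499 = 199.2569; b·c/n = 1314·332/3499 = 124.6779
Stratum 2 (Site B): n = 6654; a·d/n = 750·2872/6654 = 323.7151; b·c/n = 2880·152/6654 = 65.7890
OR_MH = (199.2569 + 323.7151) / (124.6779 + 65.7890) = 522.9720 / 190.4669 = 2.74574

2.75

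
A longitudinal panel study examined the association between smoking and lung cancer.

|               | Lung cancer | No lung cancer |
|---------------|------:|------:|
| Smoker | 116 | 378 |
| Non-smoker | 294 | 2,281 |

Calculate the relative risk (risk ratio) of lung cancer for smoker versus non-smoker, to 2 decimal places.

Cells: a = 116, b = 378, c = 294, d = 2281.
Risk in exposed = 116/494 = 0.23482; risk in unexposed = 294/2575 = 0.11417.
RR = 0.23482 / 0.11417 = 2.05665
The risk among the exposed is 2.06 times that among the unexposed.

2.06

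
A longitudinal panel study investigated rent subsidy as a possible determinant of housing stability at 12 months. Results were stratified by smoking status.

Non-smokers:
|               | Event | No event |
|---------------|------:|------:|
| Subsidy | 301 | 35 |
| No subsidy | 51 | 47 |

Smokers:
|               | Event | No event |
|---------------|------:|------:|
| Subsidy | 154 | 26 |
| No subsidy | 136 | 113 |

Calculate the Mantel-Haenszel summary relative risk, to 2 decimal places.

RR_MH = Σ(aᵢ·n₀ᵢ/nᵢ) / Σ(cᵢ·n₁ᵢ/nᵢ), with n₁ᵢ = aᵢ+bᵢ (exposed), n₀ᵢ = cᵢ+dᵢ (unexposed), nᵢ = n₁ᵢ+n₀ᵢ.
Stratum 1 (Non-smokers): n₁ = 336, n₀ = 98, n = 434; a·n₀/n = 301·98/434 = 67.9677; c·n₁/n = 51·336/434 = 39.4839
Stratum 2 (Smokers): n₁ = 180, n₀ = 249, n = 429; a·n₀/n = 154·249/429 = 89.3846; c·n₁/n = 136·180/429 = 57.0629
RR_MH = (67.9677 + 89.3846) / (39.4839 + 57.0629) = 157.3524 / 96.5468 = 1.62980

1.63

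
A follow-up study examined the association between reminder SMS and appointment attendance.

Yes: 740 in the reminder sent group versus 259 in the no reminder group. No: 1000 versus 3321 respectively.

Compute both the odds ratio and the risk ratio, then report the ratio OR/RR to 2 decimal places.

From the description: a = 740, b = 1000, c = 259, d = 3321.
OR = (740·3321)/(1000·259) = 2457540/259000 = 9.48857
Risk in exposed = 740/1740 = 0.42529; risk in unexposed = 259/3580 = 0.07235; RR = 5.87849
OR/RR = 9.48857 / 5.87849 = 1.61412
The outcome is not rare, so the OR lies further from 1 than the RR.

1.61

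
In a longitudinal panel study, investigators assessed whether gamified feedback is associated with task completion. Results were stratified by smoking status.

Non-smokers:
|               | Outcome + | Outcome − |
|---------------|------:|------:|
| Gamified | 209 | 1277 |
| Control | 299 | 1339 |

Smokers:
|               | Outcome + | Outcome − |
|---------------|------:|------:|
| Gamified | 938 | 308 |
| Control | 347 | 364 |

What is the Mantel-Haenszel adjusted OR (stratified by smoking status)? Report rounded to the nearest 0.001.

1.493

OR_MH = Σ(aᵢdᵢ/nᵢ) / Σ(bᵢcᵢ/nᵢ), where nᵢ is the stratum total.
Stratum 1 (Non-smokers): n = 3124; a·d/n = 209·1339/3124 = 89.5810; b·c/n = 1277·299/3124 = 122.2225
Stratum 2 (Smokers): n = 1957; a·d/n = 938·364/1957 = 174.4670; b·c/n = 308·347/1957 = 54.6122
OR_MH = (89.5810 + 174.4670) / (122.2225 + 54.6122) = 264.0480 / 176.8346 = 1.49319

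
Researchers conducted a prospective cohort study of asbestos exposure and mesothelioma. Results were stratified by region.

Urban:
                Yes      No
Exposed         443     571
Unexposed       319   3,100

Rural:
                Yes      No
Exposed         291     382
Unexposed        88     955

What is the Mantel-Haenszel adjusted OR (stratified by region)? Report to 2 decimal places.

7.77

OR_MH = Σ(aᵢdᵢ/nᵢ) / Σ(bᵢcᵢ/nᵢ), where nᵢ is the stratum total.
Stratum 1 (Urban): n = 4433; a·d/n = 443·3100/4433 = 309.7902; b·c/n = 571·319/4433 = 41.0893
Stratum 2 (Rural): n = 1716; a·d/n = 291·955/1716 = 161.9493; b·c/n = 382·88/1716 = 19.5897
OR_MH = (309.7902 + 161.9493) / (41.0893 + 19.5897) = 471.7395 / 60.6791 = 7.77434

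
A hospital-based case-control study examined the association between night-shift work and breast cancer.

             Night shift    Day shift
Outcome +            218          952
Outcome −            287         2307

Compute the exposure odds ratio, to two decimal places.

1.84

Reading the table with exposure as columns: a = 218 (Night shift, case), b = 287 (Night shift, non-case), c = 952 (Day shift, case), d = 2307.
OR = (a·d)/(b·c) = (218 × 2307) / (287 × 952) = 502926 / 273224 = 1.84071
The odds of breast cancer are about 1.84 times as high in the night shift group.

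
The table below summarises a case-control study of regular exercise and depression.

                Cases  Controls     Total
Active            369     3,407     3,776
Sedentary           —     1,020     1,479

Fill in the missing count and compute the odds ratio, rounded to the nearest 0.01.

0.24

The missing cell is in the unexposed row: 1479 − 1020 = 459.
So a = 369, b = 3407, c = 459, d = 1020.
OR = (a·d)/(b·c) = (369 × 1020) / (3407 × 459) = 376380 / 1563813 = 0.24068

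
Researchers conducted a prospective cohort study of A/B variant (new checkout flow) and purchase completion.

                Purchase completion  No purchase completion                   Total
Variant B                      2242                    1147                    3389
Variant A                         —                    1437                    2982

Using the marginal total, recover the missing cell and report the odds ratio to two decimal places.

1.82

The missing cell is in the unexposed row: 2982 − 1437 = 1545.
So a = 2242, b = 1147, c = 1545, d = 1437.
OR = (a·d)/(b·c) = (2242 × 1437) / (1147 × 1545) = 3221754 / 1772115 = 1.81803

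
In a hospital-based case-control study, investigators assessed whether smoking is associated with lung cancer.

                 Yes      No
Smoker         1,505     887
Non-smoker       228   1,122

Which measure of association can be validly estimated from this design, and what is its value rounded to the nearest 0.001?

8.350

Cells: a = 1505, b = 887, c = 228, d = 1122.
This is a hospital-based case-control study: participants were sampled on outcome status, so risks in the source population cannot be estimated directly — relative risk is not valid here. The odds ratio is the appropriate measure.
OR = (a·d)/(b·c) = (1505 × 1122) / (887 × 228) = 1688610 / 202236 = 8.34970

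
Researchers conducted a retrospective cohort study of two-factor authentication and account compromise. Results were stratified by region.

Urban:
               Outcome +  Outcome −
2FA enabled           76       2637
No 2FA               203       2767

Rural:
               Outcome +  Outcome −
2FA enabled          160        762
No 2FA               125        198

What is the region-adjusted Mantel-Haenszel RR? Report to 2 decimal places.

0.43

RR_MH = Σ(aᵢ·n₀ᵢ/nᵢ) / Σ(cᵢ·n₁ᵢ/nᵢ), with n₁ᵢ = aᵢ+bᵢ (exposed), n₀ᵢ = cᵢ+dᵢ (unexposed), nᵢ = n₁ᵢ+n₀ᵢ.
Stratum 1 (Urban): n₁ = 2713, n₀ = 2970, n = 5683; a·n₀/n = 76·2970/5683 = 39.7185; c·n₁/n = 203·2713/5683 = 96.9099
Stratum 2 (Rural): n₁ = 922, n₀ = 323, n = 1245; a·n₀/n = 160·323/1245 = 41.5100; c·n₁/n = 125·922/1245 = 92.5703
RR_MH = (39.7185 + 41.5100) / (96.9099 + 92.5703) = 81.2285 / 189.4802 = 0.42869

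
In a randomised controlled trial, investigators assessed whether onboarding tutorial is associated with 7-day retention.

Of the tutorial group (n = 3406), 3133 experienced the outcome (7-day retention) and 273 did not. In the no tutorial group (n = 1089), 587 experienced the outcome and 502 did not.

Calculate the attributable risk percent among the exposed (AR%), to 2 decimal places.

41.40

From the description: a = 3133, b = 273, c = 587, d = 502.
Risk in exposed = 3133/3406 = 0.91985; risk in unexposed = 587/1089 = 0.53903.
RR = 0.91985/0.53903 = 1.70650
AR% = (RR − 1)/RR × 100 = (1.70650 − 1)/1.70650 × 100 = 41.4004%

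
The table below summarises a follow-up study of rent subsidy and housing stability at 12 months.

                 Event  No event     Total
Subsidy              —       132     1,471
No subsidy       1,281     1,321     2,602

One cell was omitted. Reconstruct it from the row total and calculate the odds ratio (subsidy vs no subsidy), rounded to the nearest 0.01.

The missing cell is in the exposed row: 1471 − 132 = 1339.
So a = 1339, b = 132, c = 1281, d = 1321.
OR = (a·d)/(b·c) = (1339 × 1321) / (132 × 1281) = 1768819 / 169092 = 10.46069

10.46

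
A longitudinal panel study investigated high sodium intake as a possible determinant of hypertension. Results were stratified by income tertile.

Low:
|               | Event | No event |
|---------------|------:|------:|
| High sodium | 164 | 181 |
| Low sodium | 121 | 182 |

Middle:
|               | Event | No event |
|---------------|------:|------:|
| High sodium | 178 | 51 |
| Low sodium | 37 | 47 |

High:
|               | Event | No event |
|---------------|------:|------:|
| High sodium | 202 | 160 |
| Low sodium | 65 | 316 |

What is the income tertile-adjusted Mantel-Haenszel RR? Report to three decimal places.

1.852

RR_MH = Σ(aᵢ·n₀ᵢ/nᵢ) / Σ(cᵢ·n₁ᵢ/nᵢ), with n₁ᵢ = aᵢ+bᵢ (exposed), n₀ᵢ = cᵢ+dᵢ (unexposed), nᵢ = n₁ᵢ+n₀ᵢ.
Stratum 1 (Low): n₁ = 345, n₀ = 303, n = 648; a·n₀/n = 164·303/648 = 76.6852; c·n₁/n = 121·345/648 = 64.4213
Stratum 2 (Middle): n₁ = 229, n₀ = 84, n = 313; a·n₀/n = 178·84/313 = 47.7700; c·n₁/n = 37·229/313 = 27.0703
Stratum 3 (High): n₁ = 362, n₀ = 381, n = 743; a·n₀/n = 202·381/743 = 103.5828; c·n₁/n = 65·362/743 = 31.6689
RR_MH = (76.6852 + 47.7700 + 103.5828) / (64.4213 + 27.0703 + 31.6689) = 228.0379 / 123.1605 = 1.85155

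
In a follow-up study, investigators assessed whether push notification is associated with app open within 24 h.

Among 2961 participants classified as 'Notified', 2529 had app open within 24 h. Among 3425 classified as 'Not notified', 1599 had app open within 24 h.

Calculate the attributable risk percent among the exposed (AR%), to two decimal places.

45.34

From the description: a = 2529, b = 432, c = 1599, d = 1826.
Risk in exposed = 2529/2961 = 0.85410; risk in unexposed = 1599/3425 = 0.46686.
RR = 0.85410/0.46686 = 1.82946
AR% = (RR − 1)/RR × 100 = (1.82946 − 1)/1.82946 × 100 = 45.3390%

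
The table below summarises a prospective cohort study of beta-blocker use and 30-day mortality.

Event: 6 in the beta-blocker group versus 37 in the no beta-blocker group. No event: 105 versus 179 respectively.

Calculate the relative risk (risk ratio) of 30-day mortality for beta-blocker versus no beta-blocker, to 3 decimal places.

From the description: a = 6, b = 105, c = 37, d = 179.
Risk in exposed = 6/111 = 0.05405; risk in unexposed = 37/216 = 0.17130.
RR = 0.05405 / 0.17130 = 0.31556
The risk is 68% lower among the exposed than among the unexposed.

0.316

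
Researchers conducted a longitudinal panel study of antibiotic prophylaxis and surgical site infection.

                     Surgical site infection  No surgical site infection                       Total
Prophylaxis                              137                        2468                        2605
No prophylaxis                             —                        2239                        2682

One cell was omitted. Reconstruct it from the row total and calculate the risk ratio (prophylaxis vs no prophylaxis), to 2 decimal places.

The missing cell is in the unexposed row: 2682 − 2239 = 443.
So a = 137, b = 2468, c = 443, d = 2239.
RR = [a/(a+b)] / [c/(c+d)] = (137/2605) / (443/2682) = 0.05259/0.16518 = 0.31840

0.32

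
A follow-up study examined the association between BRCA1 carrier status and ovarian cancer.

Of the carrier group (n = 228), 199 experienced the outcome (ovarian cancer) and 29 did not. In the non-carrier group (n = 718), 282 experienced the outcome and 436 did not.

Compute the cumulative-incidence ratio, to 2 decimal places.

From the description: a = 199, b = 29, c = 282, d = 436.
Risk in exposed = 199/228 = 0.87281; risk in unexposed = 282/718 = 0.39276.
RR = 0.87281 / 0.39276 = 2.22225
The risk among the exposed is 2.22 times that among the unexposed.

2.22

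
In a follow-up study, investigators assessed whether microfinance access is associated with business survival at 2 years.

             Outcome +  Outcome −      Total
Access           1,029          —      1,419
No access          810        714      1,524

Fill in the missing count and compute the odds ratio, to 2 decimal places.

2.33

The missing cell is in the exposed row: 1419 − 1029 = 390.
So a = 1029, b = 390, c = 810, d = 714.
OR = (a·d)/(b·c) = (1029 × 714) / (390 × 810) = 734706 / 315900 = 2.32575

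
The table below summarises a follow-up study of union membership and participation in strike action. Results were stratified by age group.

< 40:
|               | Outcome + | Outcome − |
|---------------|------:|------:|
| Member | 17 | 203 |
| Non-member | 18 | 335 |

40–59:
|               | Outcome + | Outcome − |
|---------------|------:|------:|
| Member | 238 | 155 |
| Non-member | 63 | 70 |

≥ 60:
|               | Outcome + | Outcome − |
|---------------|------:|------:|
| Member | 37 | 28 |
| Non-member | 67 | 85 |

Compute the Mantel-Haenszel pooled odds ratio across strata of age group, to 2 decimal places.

OR_MH = Σ(aᵢdᵢ/nᵢ) / Σ(bᵢcᵢ/nᵢ), where nᵢ is the stratum total.
Stratum 1 (< 40): n = 573; a·d/n = 17·335/573 = 9.9389; b·c/n = 203·18/573 = 6.3770
Stratum 2 (40–59): n = 526; a·d/n = 238·70/526 = 31.6730; b·c/n = 155·63/526 = 18.5646
Stratum 3 (≥ 60): n = 217; a·d/n = 37·85/217 = 14.4931; b·c/n = 28·67/217 = 8.6452
OR_MH = (9.9389 + 31.6730 + 14.4931) / (6.3770 + 18.5646 + 8.6452) = 56.1050 / 33.5868 = 1.67045

1.67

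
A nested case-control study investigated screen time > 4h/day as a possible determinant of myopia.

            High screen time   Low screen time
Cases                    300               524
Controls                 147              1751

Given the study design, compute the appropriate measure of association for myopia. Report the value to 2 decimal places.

Reading the table with exposure as columns: a = 300 (High screen time, case), b = 147 (High screen time, non-case), c = 524 (Low screen time, case), d = 1751.
This is a nested case-control study: participants were sampled on outcome status, so risks in the source population cannot be estimated directly — relative risk is not valid here. The odds ratio is the appropriate measure.
OR = (a·d)/(b·c) = (300 × 1751) / (147 × 524) = 525300 / 77028 = 6.81960

6.82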